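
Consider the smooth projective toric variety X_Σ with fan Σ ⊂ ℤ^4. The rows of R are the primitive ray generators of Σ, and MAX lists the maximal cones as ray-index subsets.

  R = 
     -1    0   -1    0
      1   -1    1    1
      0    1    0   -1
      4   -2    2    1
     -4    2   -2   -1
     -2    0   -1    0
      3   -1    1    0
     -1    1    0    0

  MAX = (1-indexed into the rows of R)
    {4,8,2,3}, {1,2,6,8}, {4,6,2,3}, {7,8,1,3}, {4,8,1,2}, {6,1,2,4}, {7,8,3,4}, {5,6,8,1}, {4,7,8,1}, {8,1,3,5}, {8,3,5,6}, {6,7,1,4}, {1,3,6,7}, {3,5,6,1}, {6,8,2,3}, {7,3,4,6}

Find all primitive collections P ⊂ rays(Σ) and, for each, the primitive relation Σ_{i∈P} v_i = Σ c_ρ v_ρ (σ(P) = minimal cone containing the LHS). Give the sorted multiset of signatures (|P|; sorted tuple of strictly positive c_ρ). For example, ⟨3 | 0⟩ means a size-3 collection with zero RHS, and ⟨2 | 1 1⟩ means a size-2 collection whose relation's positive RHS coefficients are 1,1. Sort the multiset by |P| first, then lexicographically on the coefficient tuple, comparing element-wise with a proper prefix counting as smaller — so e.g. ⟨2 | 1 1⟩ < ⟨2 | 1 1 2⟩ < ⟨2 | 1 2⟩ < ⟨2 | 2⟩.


Minimal non-faces — 9 found among 8 rays, 16 max cones:

  • {4,5}:  v_{4} + v_{5} = 0 ; sig = ⟨2 | 0⟩
  • {2,7}:  v_{2} + v_{7} = v_{4} ; sig = ⟨2 | 1⟩
  • {2,5}:  v_{2} + v_{5} = v_{6} + v_{8} ; sig = ⟨2 | 1 1⟩
  • {5,7}:  v_{5} + v_{7} = v_{1} + v_{3} ; sig = ⟨2 | 1 1⟩
  • {1,2,3}:  v_{1} + v_{2} + v_{3} = 0 ; sig = ⟨3 | 0⟩
  • {6,7,8}:  v_{6} + v_{7} + v_{8} = 0 ; sig = ⟨3 | 0⟩
  • {1,3,4}:  v_{1} + v_{3} + v_{4} = v_{7} ; sig = ⟨3 | 1⟩
  • {4,6,8}:  v_{4} + v_{6} + v_{8} = v_{2} ; sig = ⟨3 | 1⟩
  • {1,3,6,8}:  v_{1} + v_{3} + v_{6} + v_{8} = v_{5} ; sig = ⟨4 | 1⟩

Signatures (|P|; sorted positive RHS coefficients), sorted:
    ⟨2 | 0⟩
    ⟨2 | 1⟩
    ⟨2 | 1 1⟩
    ⟨2 | 1 1⟩
    ⟨3 | 0⟩
    ⟨3 | 0⟩
    ⟨3 | 1⟩
    ⟨3 | 1⟩
    ⟨4 | 1⟩


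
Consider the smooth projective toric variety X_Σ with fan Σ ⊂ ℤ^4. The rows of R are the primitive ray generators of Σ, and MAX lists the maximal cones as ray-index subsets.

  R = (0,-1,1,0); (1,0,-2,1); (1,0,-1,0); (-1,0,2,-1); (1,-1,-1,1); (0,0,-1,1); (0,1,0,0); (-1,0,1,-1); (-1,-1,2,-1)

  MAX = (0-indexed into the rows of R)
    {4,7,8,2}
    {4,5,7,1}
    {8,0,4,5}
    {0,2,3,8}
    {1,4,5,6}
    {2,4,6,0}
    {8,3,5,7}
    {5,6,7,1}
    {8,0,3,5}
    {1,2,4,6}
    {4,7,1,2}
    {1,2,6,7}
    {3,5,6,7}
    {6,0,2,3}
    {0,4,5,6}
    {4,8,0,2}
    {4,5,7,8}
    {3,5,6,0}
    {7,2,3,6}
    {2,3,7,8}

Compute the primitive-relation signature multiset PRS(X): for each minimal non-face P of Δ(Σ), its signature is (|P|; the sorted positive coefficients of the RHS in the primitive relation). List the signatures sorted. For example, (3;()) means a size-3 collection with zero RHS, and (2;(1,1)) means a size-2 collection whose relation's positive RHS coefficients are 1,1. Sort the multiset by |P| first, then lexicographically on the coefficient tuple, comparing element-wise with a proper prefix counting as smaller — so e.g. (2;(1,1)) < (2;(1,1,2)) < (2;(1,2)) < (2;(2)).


Δ(Σ) — 9 vertices, 8 min non-faces:

  • {1,3}:  v_{1} + v_{3} = 0 — sig = (2;())
  • {0,1}:  v_{0} + v_{1} = v_{4} — sig = (2;(1))
  • {0,7}:  v_{0} + v_{7} = v_{8} — sig = (2;(1))
  • {2,5}:  v_{2} + v_{5} = v_{1} — sig = (2;(1))
  • {3,4}:  v_{3} + v_{4} = v_{0} — sig = (2;(1))
  • {6,8}:  v_{6} + v_{8} = v_{3} — sig = (2;(1))
  • {1,8}:  v_{1} + v_{8} = v_{4} + v_{7} — sig = (2;(1,1))
  • {4,6,7}:  v_{4} + v_{6} + v_{7} = 0 — sig = (3;())

Sorted signature multiset PRS(X):
    |P|=2: 7 collections, coeffs (), (1), (1), (1), (1), (1), (1,1)
    |P|=3: 1 collection, coeffs ()


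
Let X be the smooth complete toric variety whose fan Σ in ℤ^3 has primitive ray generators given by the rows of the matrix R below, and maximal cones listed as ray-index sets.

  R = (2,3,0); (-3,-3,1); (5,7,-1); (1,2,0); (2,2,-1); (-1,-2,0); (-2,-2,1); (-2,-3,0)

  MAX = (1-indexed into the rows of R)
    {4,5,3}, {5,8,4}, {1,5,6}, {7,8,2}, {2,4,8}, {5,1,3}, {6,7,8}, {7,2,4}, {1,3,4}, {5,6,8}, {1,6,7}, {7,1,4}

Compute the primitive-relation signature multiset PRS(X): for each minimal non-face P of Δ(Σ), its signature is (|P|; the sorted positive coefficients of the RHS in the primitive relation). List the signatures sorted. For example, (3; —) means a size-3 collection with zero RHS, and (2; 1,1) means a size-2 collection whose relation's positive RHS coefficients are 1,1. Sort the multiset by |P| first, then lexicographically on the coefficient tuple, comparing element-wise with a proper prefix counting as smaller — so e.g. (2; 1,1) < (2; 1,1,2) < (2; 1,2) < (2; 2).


|primitive collections| = 12. Relations:

  P = {1,8}:  v_{1} + v_{8} = 0  so sig = (2; —)
  P = {4,6}:  v_{4} + v_{6} = 0  so sig = (2; —)
  P = {5,7}:  v_{5} + v_{7} = 0  so sig = (2; —)
  P = {1,2}:  v_{1} + v_{2} = v_{4} + v_{7}  so sig = (2; 1,1)
  P = {2,5}:  v_{2} + v_{5} = v_{4} + v_{8}  so sig = (2; 1,1)
  P = {2,6}:  v_{2} + v_{6} = v_{7} + v_{8}  so sig = (2; 1,1)
  P = {3,6}:  v_{3} + v_{6} = v_{1} + v_{5}  so sig = (2; 1,1)
  P = {3,7}:  v_{3} + v_{7} = v_{1} + v_{4}  so sig = (2; 1,1)
  P = {3,8}:  v_{3} + v_{8} = v_{4} + v_{5}  so sig = (2; 1,1)
  P = {2,3}:  v_{2} + v_{3} = 2·v_{4}  so sig = (2; 2)
  P = {1,4,5}:  v_{1} + v_{4} + v_{5} = v_{3}  so sig = (3; 1)
  P = {4,7,8}:  v_{4} + v_{7} + v_{8} = v_{2}  so sig = (3; 1)

Hence PRS(X_Σ) =
[(2; —), (2; —), (2; —), (2; 1,1), (2; 1,1), (2; 1,1), (2; 1,1), (2; 1,1), (2; 1,1), (2; 2), (3; 1), (3; 1)]


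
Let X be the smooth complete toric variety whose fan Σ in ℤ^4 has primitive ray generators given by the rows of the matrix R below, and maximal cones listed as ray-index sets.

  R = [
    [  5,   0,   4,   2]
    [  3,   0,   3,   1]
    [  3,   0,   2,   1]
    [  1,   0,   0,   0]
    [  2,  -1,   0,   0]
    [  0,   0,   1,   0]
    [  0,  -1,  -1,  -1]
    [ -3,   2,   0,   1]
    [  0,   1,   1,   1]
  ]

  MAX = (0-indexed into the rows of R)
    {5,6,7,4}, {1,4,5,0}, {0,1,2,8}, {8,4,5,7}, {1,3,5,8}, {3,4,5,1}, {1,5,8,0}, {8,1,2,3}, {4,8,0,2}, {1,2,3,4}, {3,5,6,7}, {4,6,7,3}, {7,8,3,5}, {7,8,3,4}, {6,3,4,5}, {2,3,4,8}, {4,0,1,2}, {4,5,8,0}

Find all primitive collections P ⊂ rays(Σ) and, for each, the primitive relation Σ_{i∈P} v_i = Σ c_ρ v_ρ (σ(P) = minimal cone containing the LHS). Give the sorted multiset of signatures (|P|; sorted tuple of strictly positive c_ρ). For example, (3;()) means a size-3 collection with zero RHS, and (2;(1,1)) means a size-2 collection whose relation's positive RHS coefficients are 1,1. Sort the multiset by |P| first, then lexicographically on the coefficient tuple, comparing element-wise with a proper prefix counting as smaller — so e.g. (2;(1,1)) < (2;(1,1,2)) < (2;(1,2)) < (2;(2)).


Minimal non-faces — 12 found among 9 rays, 18 max cones:

  • {6,8}:  v_{6} + v_{8} = 0  ⟹  sig = (2;())
  • {2,5}:  v_{2} + v_{5} = v_{1}  ⟹  sig = (2;(1))
  • {0,6}:  v_{0} + v_{6} = v_{1} + v_{4}  ⟹  sig = (2;(1,1))
  • {2,6}:  v_{2} + v_{6} = v_{3} + v_{4} + v_{5}  ⟹  sig = (2;(1,1,1))
  • {1,6}:  v_{1} + v_{6} = v_{3} + v_{4} + 2·v_{5}  ⟹  sig = (2;(1,1,2))
  • {0,7}:  v_{0} + v_{7} = v_{4} + v_{5} + 3·v_{8}  ⟹  sig = (2;(1,1,3))
  • {1,7}:  v_{1} + v_{7} = v_{5} + 2·v_{8}  ⟹  sig = (2;(1,2))
  • {0,3}:  v_{0} + v_{3} = 2·v_{2}  ⟹  sig = (2;(2))
  • {2,7}:  v_{2} + v_{7} = 2·v_{8}  ⟹  sig = (2;(2))
  • {1,4,8}:  v_{1} + v_{4} + v_{8} = v_{0}  ⟹  sig = (3;(1))
  • {3,4,5,7}:  v_{3} + v_{4} + v_{5} + v_{7} = v_{8}  ⟹  sig = (4;(1))
  • {3,4,5,8}:  v_{3} + v_{4} + v_{5} + v_{8} = v_{2}  ⟹  sig = (4;(1))

Sorted signature multiset PRS(X):
{ (2;()),  (2;(1)),  (2;(1,1)),  (2;(1,1,1)),  (2;(1,1,2)),  (2;(1,1,3)),  (2;(1,2)),  (2;(2)) ×2,  (3;(1)),  (4;(1)) ×2 }


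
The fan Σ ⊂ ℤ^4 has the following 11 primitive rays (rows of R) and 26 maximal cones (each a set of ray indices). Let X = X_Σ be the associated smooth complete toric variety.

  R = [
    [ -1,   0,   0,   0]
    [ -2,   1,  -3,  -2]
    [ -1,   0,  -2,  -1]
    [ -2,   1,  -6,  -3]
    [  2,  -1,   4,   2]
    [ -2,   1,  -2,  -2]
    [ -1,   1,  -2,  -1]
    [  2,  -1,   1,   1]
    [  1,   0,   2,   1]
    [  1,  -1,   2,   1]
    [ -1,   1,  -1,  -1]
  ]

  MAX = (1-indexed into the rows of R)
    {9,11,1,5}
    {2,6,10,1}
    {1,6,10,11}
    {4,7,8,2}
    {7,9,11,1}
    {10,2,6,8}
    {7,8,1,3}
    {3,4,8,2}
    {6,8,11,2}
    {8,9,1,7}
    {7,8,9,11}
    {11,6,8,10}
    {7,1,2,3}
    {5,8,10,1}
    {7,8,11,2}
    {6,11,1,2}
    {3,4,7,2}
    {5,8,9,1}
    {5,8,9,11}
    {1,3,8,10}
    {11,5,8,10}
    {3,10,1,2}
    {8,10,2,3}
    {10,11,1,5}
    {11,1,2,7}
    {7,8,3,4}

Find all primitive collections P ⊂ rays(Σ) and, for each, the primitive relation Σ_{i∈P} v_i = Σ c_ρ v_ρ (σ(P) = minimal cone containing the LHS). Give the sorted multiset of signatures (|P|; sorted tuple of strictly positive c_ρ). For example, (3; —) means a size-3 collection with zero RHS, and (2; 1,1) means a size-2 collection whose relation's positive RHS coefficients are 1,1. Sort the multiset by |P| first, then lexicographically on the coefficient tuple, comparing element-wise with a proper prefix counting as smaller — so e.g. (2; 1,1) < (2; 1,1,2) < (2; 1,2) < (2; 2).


Minimal non-faces — 23 found among 11 rays, 26 max cones:

  {3,9}:  v_{3} + v_{9} = 0  →  sig = (2; —)
  {7,10}:  v_{7} + v_{10} = 0  →  sig = (2; —)
  {2,9}:  v_{2} + v_{9} = v_{11}  →  sig = (2; 1)
  {3,5}:  v_{3} + v_{5} = v_{10}  →  sig = (2; 1)
  {3,11}:  v_{3} + v_{11} = v_{2}  →  sig = (2; 1)
  {5,7}:  v_{5} + v_{7} = v_{9}  →  sig = (2; 1)
  {9,10}:  v_{9} + v_{10} = v_{5}  →  sig = (2; 1)
  {2,5}:  v_{2} + v_{5} = v_{10} + v_{11}  →  sig = (2; 1,1)
  {4,5}:  v_{4} + v_{5} = v_{2} + v_{8}  →  sig = (2; 1,1)
  {6,7}:  v_{6} + v_{7} = v_{2} + v_{11}  →  sig = (2; 1,1)
  {4,9}:  v_{4} + v_{9} = v_{2} + v_{7} + v_{8}  →  sig = (2; 1,1,1)
  {4,10}:  v_{4} + v_{10} = v_{2} + v_{3} + v_{8}  →  sig = (2; 1,1,1)
  {4,11}:  v_{4} + v_{11} = 2·v_{2} + v_{7} + v_{8}  →  sig = (2; 1,1,2)
  {1,4}:  v_{1} + v_{4} = 2·v_{3} + v_{7}  →  sig = (2; 1,2)
  {3,6}:  v_{3} + v_{6} = 2·v_{2} + v_{10}  →  sig = (2; 1,2)
  {6,9}:  v_{6} + v_{9} = v_{10} + 2·v_{11}  →  sig = (2; 1,2)
  {4,6}:  v_{4} + v_{6} = 3·v_{2} + v_{8}  →  sig = (2; 1,3)
  {5,6}:  v_{5} + v_{6} = 2·v_{10} + 2·v_{11}  →  sig = (2; 2,2)
  {1,8,11}:  v_{1} + v_{8} + v_{11} = 0  →  sig = (3; —)
  {1,2,8}:  v_{1} + v_{2} + v_{8} = v_{3}  →  sig = (3; 1)
  {2,10,11}:  v_{2} + v_{10} + v_{11} = v_{6}  →  sig = (3; 1)
  {1,6,8}:  v_{1} + v_{6} + v_{8} = v_{2} + v_{10}  →  sig = (3; 1,1)
  {2,3,7,8}:  v_{2} + v_{3} + v_{7} + v_{8} = v_{4}  →  sig = (4; 1)

Hence PRS(X_Σ) =
[(2; —), (2; —), (2; 1), (2; 1), (2; 1), (2; 1), (2; 1), (2; 1,1), (2; 1,1), (2; 1,1), (2; 1,1,1), (2; 1,1,1), (2; 1,1,2), (2; 1,2), (2; 1,2), (2; 1,2), (2; 1,3), (2; 2,2), (3; —), (3; 1), (3; 1), (3; 1,1), (4; 1)]


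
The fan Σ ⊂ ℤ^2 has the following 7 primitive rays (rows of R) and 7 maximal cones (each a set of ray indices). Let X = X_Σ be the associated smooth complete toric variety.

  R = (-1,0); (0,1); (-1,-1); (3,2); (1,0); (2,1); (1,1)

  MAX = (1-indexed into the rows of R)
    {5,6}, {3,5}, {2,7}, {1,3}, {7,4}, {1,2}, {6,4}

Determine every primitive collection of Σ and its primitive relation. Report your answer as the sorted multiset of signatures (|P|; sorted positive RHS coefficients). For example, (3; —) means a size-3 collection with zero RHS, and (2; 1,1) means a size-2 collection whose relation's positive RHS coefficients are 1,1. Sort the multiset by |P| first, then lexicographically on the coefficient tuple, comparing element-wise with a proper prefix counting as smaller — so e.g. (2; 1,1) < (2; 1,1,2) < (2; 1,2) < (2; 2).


The 14 primitive collections of Σ (r=7, n=2):

  P = {1,5}:  v_{1} + v_{5} = 0 ; sig = (2; —)
  P = {3,7}:  v_{3} + v_{7} = 0 ; sig = (2; —)
  P = {1,6}:  v_{1} + v_{6} = v_{7} ; sig = (2; 1)
  P = {1,7}:  v_{1} + v_{7} = v_{2} ; sig = (2; 1)
  P = {2,3}:  v_{2} + v_{3} = v_{1} ; sig = (2; 1)
  P = {2,5}:  v_{2} + v_{5} = v_{7} ; sig = (2; 1)
  P = {3,4}:  v_{3} + v_{4} = v_{6} ; sig = (2; 1)
  P = {3,6}:  v_{3} + v_{6} = v_{5} ; sig = (2; 1)
  P = {5,7}:  v_{5} + v_{7} = v_{6} ; sig = (2; 1)
  P = {6,7}:  v_{6} + v_{7} = v_{4} ; sig = (2; 1)
  P = {1,4}:  v_{1} + v_{4} = 2·v_{7} ; sig = (2; 2)
  P = {2,6}:  v_{2} + v_{6} = 2·v_{7} ; sig = (2; 2)
  P = {4,5}:  v_{4} + v_{5} = 2·v_{6} ; sig = (2; 2)
  P = {2,4}:  v_{2} + v_{4} = 3·v_{7} ; sig = (2; 3)

Signatures (|P|; sorted positive RHS coefficients), sorted:
[(2; —), (2; —), (2; 1), (2; 1), (2; 1), (2; 1), (2; 1), (2; 1), (2; 1), (2; 1), (2; 2), (2; 2), (2; 2), (2; 3)]


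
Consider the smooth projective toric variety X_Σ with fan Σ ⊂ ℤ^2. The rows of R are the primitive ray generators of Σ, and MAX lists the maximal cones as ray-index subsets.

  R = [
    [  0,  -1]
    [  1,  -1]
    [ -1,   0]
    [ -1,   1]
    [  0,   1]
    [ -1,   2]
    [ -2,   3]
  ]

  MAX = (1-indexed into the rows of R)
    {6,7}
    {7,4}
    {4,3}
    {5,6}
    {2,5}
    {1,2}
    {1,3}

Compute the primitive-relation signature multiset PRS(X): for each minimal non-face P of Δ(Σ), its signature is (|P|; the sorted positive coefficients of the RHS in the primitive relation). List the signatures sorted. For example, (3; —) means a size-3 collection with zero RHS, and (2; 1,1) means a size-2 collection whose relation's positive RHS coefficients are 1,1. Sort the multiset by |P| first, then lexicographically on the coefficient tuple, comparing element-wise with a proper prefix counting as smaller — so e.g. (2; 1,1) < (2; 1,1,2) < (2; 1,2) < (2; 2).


14 collections generate NE(X_Σ); each relation:

  P = {1,5}:  v_{1} + v_{5} = 0 ; sig = (2; —)
  P = {2,4}:  v_{2} + v_{4} = 0 ; sig = (2; —)
  P = {1,4}:  v_{1} + v_{4} = v_{3} ; sig = (2; 1)
  P = {1,6}:  v_{1} + v_{6} = v_{4} ; sig = (2; 1)
  P = {2,3}:  v_{2} + v_{3} = v_{1} ; sig = (2; 1)
  P = {2,6}:  v_{2} + v_{6} = v_{5} ; sig = (2; 1)
  P = {2,7}:  v_{2} + v_{7} = v_{6} ; sig = (2; 1)
  P = {3,5}:  v_{3} + v_{5} = v_{4} ; sig = (2; 1)
  P = {4,5}:  v_{4} + v_{5} = v_{6} ; sig = (2; 1)
  P = {4,6}:  v_{4} + v_{6} = v_{7} ; sig = (2; 1)
  P = {1,7}:  v_{1} + v_{7} = 2·v_{4} ; sig = (2; 2)
  P = {3,6}:  v_{3} + v_{6} = 2·v_{4} ; sig = (2; 2)
  P = {5,7}:  v_{5} + v_{7} = 2·v_{6} ; sig = (2; 2)
  P = {3,7}:  v_{3} + v_{7} = 3·v_{4} ; sig = (2; 3)

Sorted signature multiset PRS(X):
    |P|=2: 14 collections, coeffs (), (), (1), (1), (1), (1), (1), (1), (1), (1), (2), (2), (2), (3)


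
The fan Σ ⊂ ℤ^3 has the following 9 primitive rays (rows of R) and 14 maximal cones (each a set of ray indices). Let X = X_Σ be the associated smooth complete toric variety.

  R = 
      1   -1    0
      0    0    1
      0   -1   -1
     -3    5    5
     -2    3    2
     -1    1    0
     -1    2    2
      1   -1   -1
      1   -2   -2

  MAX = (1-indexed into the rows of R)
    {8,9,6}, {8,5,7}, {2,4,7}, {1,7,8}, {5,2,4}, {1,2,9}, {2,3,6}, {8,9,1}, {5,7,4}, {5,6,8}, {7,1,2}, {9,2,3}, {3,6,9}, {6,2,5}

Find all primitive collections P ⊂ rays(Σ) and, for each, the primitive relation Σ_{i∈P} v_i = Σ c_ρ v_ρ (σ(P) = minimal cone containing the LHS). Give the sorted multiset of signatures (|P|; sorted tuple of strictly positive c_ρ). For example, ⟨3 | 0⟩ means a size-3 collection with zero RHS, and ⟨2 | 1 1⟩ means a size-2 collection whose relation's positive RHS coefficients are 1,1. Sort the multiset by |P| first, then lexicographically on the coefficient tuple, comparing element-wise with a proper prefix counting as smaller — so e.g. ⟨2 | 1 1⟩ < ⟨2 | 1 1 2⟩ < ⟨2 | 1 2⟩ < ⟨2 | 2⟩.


Primitive collections (17):

  • {1,6}:  v_{1} + v_{6} = 0  →  sig = ⟨2 | 0⟩
  • {7,9}:  v_{7} + v_{9} = 0  →  sig = ⟨2 | 0⟩
  • {1,5}:  v_{1} + v_{5} = v_{7}  →  sig = ⟨2 | 1⟩
  • {2,8}:  v_{2} + v_{8} = v_{1}  →  sig = ⟨2 | 1⟩
  • {3,8}:  v_{3} + v_{8} = v_{9}  →  sig = ⟨2 | 1⟩
  • {5,9}:  v_{5} + v_{9} = v_{6}  →  sig = ⟨2 | 1⟩
  • {6,7}:  v_{6} + v_{7} = v_{5}  →  sig = ⟨2 | 1⟩
  • {1,3}:  v_{1} + v_{3} = v_{2} + v_{9}  →  sig = ⟨2 | 1 1⟩
  • {3,7}:  v_{3} + v_{7} = v_{2} + v_{6}  →  sig = ⟨2 | 1 1⟩
  • {4,9}:  v_{4} + v_{9} = v_{2} + v_{5}  →  sig = ⟨2 | 1 1⟩
  • {3,4}:  v_{3} + v_{4} = 2·v_{2} + v_{5} + v_{6}  →  sig = ⟨2 | 1 1 2⟩
  • {1,4}:  v_{1} + v_{4} = v_{2} + 2·v_{7}  →  sig = ⟨2 | 1 2⟩
  • {3,5}:  v_{3} + v_{5} = v_{2} + 2·v_{6}  →  sig = ⟨2 | 1 2⟩
  • {4,6}:  v_{4} + v_{6} = v_{2} + 2·v_{5}  →  sig = ⟨2 | 1 2⟩
  • {4,8}:  v_{4} + v_{8} = 2·v_{7}  →  sig = ⟨2 | 2⟩
  • {2,5,7}:  v_{2} + v_{5} + v_{7} = v_{4}  →  sig = ⟨3 | 1⟩
  • {2,6,9}:  v_{2} + v_{6} + v_{9} = v_{3}  →  sig = ⟨3 | 1⟩

so the primitive-relation signature multiset is
{ ⟨2 | 0⟩ ×2,  ⟨2 | 1⟩ ×5,  ⟨2 | 1 1⟩ ×3,  ⟨2 | 1 1 2⟩,  ⟨2 | 1 2⟩ ×3,  ⟨2 | 2⟩,  ⟨3 | 1⟩ ×2 }


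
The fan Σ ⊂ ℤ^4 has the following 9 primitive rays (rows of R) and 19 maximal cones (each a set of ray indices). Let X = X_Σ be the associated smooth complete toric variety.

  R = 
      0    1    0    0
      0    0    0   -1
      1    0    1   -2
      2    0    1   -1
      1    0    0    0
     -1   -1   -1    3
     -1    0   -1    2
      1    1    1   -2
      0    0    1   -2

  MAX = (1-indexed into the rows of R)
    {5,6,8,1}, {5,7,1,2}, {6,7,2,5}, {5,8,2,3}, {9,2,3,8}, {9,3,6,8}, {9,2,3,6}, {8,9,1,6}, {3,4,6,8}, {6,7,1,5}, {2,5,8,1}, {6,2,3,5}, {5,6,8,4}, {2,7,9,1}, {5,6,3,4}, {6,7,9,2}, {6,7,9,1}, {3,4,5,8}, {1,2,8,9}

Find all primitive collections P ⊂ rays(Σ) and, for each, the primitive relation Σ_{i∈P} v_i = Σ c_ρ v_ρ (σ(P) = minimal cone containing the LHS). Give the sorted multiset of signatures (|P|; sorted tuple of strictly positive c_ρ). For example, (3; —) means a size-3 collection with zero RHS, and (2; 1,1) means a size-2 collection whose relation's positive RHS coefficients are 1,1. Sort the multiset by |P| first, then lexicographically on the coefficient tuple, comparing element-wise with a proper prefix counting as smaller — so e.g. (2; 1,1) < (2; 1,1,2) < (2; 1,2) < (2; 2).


Primitive collections (11):

  P = {3,7}:  v_{3} + v_{7} = 0  →  sig = (2; —)
  P = {1,3}:  v_{1} + v_{3} = v_{8}  →  sig = (2; 1)
  P = {5,9}:  v_{5} + v_{9} = v_{3}  →  sig = (2; 1)
  P = {7,8}:  v_{7} + v_{8} = v_{1}  →  sig = (2; 1)
  P = {2,4}:  v_{2} + v_{4} = v_{3} + v_{5}  →  sig = (2; 1,1)
  P = {4,7}:  v_{4} + v_{7} = v_{5} + v_{6} + v_{8}  →  sig = (2; 1,1,1)
  P = {1,4}:  v_{1} + v_{4} = v_{5} + v_{6} + 2·v_{8}  →  sig = (2; 1,1,2)
  P = {4,9}:  v_{4} + v_{9} = 2·v_{3} + v_{6} + v_{8}  →  sig = (2; 1,1,2)
  P = {2,6,8}:  v_{2} + v_{6} + v_{8} = 0  →  sig = (3; —)
  P = {1,2,6}:  v_{1} + v_{2} + v_{6} = v_{7}  →  sig = (3; 1)
  P = {3,5,6,8}:  v_{3} + v_{5} + v_{6} + v_{8} = v_{4}  →  sig = (4; 1)

so the primitive-relation signature multiset is
    (2; —)
    (2; 1)
    (2; 1)
    (2; 1)
    (2; 1,1)
    (2; 1,1,1)
    (2; 1,1,2)
    (2; 1,1,2)
    (3; —)
    (3; 1)
    (4; 1)


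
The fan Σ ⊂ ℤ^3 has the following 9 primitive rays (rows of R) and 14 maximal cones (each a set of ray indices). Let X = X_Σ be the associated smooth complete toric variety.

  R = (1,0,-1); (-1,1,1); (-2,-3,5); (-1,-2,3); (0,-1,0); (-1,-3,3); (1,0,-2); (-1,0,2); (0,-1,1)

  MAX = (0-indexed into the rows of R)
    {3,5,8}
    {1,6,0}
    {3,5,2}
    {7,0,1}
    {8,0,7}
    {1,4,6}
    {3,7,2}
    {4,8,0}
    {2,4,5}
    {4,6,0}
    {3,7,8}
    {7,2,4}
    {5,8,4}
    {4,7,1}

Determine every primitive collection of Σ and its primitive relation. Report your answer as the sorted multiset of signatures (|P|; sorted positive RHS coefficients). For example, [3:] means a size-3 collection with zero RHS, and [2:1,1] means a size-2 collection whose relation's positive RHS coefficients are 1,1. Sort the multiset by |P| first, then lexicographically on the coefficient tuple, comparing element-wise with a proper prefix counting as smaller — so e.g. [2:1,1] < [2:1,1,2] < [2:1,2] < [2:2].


18 collections generate NE(X_Σ); each relation:

  • {6,7}:  v_{6} + v_{7} = 0  so sig = [2:]
  • {1,8}:  v_{1} + v_{8} = v_{7}  so sig = [2:1]
  • {2,6}:  v_{2} + v_{6} = v_{5}  so sig = [2:1]
  • {3,4}:  v_{3} + v_{4} = v_{5}  so sig = [2:1]
  • {5,7}:  v_{5} + v_{7} = v_{2}  so sig = [2:1]
  • {0,2}:  v_{0} + v_{2} = v_{3} + v_{8}  so sig = [2:1,1]
  • {3,6}:  v_{3} + v_{6} = v_{4} + v_{8}  so sig = [2:1,1]
  • {6,8}:  v_{6} + v_{8} = v_{0} + v_{4}  so sig = [2:1,1]
  • {0,5}:  v_{0} + v_{5} = v_{4} + 2·v_{8}  so sig = [2:1,2]
  • {1,3}:  v_{1} + v_{3} = v_{4} + 2·v_{7}  so sig = [2:1,2]
  • {5,6}:  v_{5} + v_{6} = 2·v_{4} + v_{8}  so sig = [2:1,2]
  • {0,3}:  v_{0} + v_{3} = 2·v_{8}  so sig = [2:2]
  • {2,8}:  v_{2} + v_{8} = 2·v_{3}  so sig = [2:2]
  • {1,5}:  v_{1} + v_{5} = 2·v_{4} + 2·v_{7}  so sig = [2:2,2]
  • {1,2}:  v_{1} + v_{2} = 2·v_{4} + 3·v_{7}  so sig = [2:2,3]
  • {0,1,4}:  v_{0} + v_{1} + v_{4} = 0  so sig = [3:]
  • {0,4,7}:  v_{0} + v_{4} + v_{7} = v_{8}  so sig = [3:1]
  • {4,7,8}:  v_{4} + v_{7} + v_{8} = v_{3}  so sig = [3:1]

Sorted signature multiset PRS(X):
    |P|=2: 15 collections, coeffs (), (1), (1), (1), (1), (1,1), (1,1), (1,1), (1,2), (1,2), (1,2), (2), (2), (2,2), (2,3)
    |P|=3: 3 collections, coeffs (), (1), (1)


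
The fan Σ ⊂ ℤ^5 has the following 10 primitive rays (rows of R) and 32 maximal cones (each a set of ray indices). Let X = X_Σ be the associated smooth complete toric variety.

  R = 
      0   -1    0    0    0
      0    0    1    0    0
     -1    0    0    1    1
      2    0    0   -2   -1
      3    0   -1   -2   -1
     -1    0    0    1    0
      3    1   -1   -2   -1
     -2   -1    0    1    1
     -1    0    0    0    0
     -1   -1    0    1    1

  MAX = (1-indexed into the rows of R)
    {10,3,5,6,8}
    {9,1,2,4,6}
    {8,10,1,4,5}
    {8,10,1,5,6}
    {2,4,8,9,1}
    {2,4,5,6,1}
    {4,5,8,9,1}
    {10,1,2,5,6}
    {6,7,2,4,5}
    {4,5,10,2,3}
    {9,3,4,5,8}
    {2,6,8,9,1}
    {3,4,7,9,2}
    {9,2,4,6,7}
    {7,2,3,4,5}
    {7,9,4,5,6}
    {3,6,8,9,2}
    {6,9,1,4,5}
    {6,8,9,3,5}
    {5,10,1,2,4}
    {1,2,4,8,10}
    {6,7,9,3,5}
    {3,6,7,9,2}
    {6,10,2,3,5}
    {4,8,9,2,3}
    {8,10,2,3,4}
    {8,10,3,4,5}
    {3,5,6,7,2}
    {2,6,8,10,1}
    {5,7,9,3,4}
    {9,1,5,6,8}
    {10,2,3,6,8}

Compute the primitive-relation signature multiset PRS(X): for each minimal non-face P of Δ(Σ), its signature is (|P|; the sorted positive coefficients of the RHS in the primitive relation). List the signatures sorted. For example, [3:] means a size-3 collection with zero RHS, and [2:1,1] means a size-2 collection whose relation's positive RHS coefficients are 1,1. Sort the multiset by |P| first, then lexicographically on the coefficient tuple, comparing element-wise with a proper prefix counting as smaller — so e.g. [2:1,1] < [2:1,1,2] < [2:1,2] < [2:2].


Primitive collections (10):

  P = {1,3}:  v_{1} + v_{3} = v_{10} ; sig = [2:1]
  P = {1,7}:  v_{1} + v_{7} = v_{5} ; sig = [2:1]
  P = {9,10}:  v_{9} + v_{10} = v_{8} ; sig = [2:1]
  P = {7,10}:  v_{7} + v_{10} = v_{3} + v_{5} ; sig = [2:1,1]
  P = {7,8}:  v_{7} + v_{8} = v_{3} + v_{5} + v_{9} ; sig = [2:1,1,1]
  P = {3,4,6}:  v_{3} + v_{4} + v_{6} = 0 ; sig = [3:]
  P = {2,5,9}:  v_{2} + v_{5} + v_{9} = v_{4} ; sig = [3:1]
  P = {4,6,10}:  v_{4} + v_{6} + v_{10} = v_{1} ; sig = [3:1]
  P = {2,5,8}:  v_{2} + v_{5} + v_{8} = v_{4} + v_{10} ; sig = [3:1,1]
  P = {4,6,8}:  v_{4} + v_{6} + v_{8} = v_{1} + v_{9} ; sig = [3:1,1]

Sorted signature multiset PRS(X):
    |P|=2: 5 collections, coeffs (1), (1), (1), (1,1), (1,1,1)
    |P|=3: 5 collections, coeffs (), (1), (1), (1,1), (1,1)


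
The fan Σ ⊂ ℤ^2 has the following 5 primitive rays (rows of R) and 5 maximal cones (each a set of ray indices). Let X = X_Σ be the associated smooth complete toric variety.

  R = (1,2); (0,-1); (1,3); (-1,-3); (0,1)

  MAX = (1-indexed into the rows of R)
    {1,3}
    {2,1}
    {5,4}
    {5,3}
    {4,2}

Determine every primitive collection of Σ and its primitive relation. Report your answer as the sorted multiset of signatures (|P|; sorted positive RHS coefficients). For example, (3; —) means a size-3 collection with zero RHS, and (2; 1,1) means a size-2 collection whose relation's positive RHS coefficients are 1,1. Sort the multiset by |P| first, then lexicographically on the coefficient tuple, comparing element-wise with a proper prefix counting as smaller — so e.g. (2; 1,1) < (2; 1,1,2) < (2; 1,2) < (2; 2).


|primitive collections| = 5. Relations:

  • {2,5}:  v_{2} + v_{5} = 0 — sig = (2; —)
  • {3,4}:  v_{3} + v_{4} = 0 — sig = (2; —)
  • {1,4}:  v_{1} + v_{4} = v_{2} — sig = (2; 1)
  • {1,5}:  v_{1} + v_{5} = v_{3} — sig = (2; 1)
  • {2,3}:  v_{2} + v_{3} = v_{1} — sig = (2; 1)

Hence PRS(X_Σ) =
[(2; —), (2; —), (2; 1), (2; 1), (2; 1)]


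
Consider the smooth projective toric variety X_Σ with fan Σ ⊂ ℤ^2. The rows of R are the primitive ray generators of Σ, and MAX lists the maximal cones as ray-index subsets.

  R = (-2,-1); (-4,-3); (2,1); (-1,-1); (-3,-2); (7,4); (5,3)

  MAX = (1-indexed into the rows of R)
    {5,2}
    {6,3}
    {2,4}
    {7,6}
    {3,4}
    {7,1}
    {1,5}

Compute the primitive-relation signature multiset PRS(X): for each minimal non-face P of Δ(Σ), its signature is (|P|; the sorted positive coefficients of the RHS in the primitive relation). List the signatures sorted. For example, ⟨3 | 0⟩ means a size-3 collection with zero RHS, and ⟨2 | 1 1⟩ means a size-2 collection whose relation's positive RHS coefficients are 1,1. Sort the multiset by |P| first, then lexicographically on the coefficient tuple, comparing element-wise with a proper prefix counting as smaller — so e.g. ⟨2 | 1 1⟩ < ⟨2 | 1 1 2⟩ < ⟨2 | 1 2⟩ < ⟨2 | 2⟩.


Minimal non-faces — 14 found among 7 rays, 7 max cones:

  P = {1,3}:  v_{1} + v_{3} = 0  ⟹  sig = ⟨2 | 0⟩
  P = {1,4}:  v_{1} + v_{4} = v_{5}  ⟹  sig = ⟨2 | 1⟩
  P = {1,6}:  v_{1} + v_{6} = v_{7}  ⟹  sig = ⟨2 | 1⟩
  P = {3,5}:  v_{3} + v_{5} = v_{4}  ⟹  sig = ⟨2 | 1⟩
  P = {3,7}:  v_{3} + v_{7} = v_{6}  ⟹  sig = ⟨2 | 1⟩
  P = {4,5}:  v_{4} + v_{5} = v_{2}  ⟹  sig = ⟨2 | 1⟩
  P = {5,7}:  v_{5} + v_{7} = v_{3}  ⟹  sig = ⟨2 | 1⟩
  P = {2,7}:  v_{2} + v_{7} = v_{3} + v_{4}  ⟹  sig = ⟨2 | 1 1⟩
  P = {2,6}:  v_{2} + v_{6} = 2·v_{3} + v_{4}  ⟹  sig = ⟨2 | 1 2⟩
  P = {1,2}:  v_{1} + v_{2} = 2·v_{5}  ⟹  sig = ⟨2 | 2⟩
  P = {2,3}:  v_{2} + v_{3} = 2·v_{4}  ⟹  sig = ⟨2 | 2⟩
  P = {4,7}:  v_{4} + v_{7} = 2·v_{3}  ⟹  sig = ⟨2 | 2⟩
  P = {5,6}:  v_{5} + v_{6} = 2·v_{3}  ⟹  sig = ⟨2 | 2⟩
  P = {4,6}:  v_{4} + v_{6} = 3·v_{3}  ⟹  sig = ⟨2 | 3⟩

Hence PRS(X_Σ) =
{ ⟨2 | 0⟩,  ⟨2 | 1⟩ ×6,  ⟨2 | 1 1⟩,  ⟨2 | 1 2⟩,  ⟨2 | 2⟩ ×4,  ⟨2 | 3⟩ }


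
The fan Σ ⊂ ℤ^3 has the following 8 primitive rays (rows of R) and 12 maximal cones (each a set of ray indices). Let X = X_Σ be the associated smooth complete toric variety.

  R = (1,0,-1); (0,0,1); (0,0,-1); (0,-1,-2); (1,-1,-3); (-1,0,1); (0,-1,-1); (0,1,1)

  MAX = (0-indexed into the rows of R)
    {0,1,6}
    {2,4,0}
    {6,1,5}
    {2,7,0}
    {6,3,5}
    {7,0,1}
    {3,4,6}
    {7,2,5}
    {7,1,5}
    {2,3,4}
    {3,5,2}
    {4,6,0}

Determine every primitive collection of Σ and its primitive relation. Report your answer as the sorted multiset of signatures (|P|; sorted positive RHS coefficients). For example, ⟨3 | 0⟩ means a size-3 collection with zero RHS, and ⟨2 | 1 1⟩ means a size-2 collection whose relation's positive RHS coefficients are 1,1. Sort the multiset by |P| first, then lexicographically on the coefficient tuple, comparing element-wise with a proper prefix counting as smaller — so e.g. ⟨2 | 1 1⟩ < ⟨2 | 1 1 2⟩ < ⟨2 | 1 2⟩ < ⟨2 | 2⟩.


10 minimal non-faces of Δ(Σ) (on 8 rays):

  • {0,5}:  v_{0} + v_{5} = 0  so sig = ⟨2 | 0⟩
  • {1,2}:  v_{1} + v_{2} = 0  so sig = ⟨2 | 0⟩
  • {6,7}:  v_{6} + v_{7} = 0  so sig = ⟨2 | 0⟩
  • {0,3}:  v_{0} + v_{3} = v_{4}  so sig = ⟨2 | 1⟩
  • {1,3}:  v_{1} + v_{3} = v_{6}  so sig = ⟨2 | 1⟩
  • {2,6}:  v_{2} + v_{6} = v_{3}  so sig = ⟨2 | 1⟩
  • {3,7}:  v_{3} + v_{7} = v_{2}  so sig = ⟨2 | 1⟩
  • {4,5}:  v_{4} + v_{5} = v_{3}  so sig = ⟨2 | 1⟩
  • {1,4}:  v_{1} + v_{4} = v_{0} + v_{6}  so sig = ⟨2 | 1 1⟩
  • {4,7}:  v_{4} + v_{7} = v_{0} + v_{2}  so sig = ⟨2 | 1 1⟩

Sorted signature multiset PRS(X):
    |P|=2: 10 collections, coeffs (), (), (), (1), (1), (1), (1), (1), (1,1), (1,1)


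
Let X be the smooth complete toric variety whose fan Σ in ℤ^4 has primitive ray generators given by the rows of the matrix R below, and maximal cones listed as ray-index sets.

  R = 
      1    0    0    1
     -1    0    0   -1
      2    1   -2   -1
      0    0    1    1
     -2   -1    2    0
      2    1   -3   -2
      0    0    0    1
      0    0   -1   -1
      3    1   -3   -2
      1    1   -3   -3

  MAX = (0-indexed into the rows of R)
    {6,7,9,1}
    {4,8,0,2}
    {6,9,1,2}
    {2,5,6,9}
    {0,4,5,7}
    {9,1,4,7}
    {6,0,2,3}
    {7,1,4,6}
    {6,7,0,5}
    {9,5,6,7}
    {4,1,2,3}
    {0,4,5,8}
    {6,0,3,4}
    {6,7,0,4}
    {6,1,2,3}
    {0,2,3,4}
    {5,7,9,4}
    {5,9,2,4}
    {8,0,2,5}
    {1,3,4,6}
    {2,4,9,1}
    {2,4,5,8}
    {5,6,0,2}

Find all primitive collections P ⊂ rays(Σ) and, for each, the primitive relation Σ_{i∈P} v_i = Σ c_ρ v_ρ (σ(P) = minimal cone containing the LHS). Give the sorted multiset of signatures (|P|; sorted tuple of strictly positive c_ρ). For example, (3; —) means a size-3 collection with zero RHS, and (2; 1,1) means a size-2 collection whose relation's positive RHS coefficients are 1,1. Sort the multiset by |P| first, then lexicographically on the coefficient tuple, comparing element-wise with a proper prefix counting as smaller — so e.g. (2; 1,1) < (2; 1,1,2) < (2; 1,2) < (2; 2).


16 collections generate NE(X_Σ); each relation:

  P={0,1}:  v_{0} + v_{1} = 0  ⟹  sig = (2; —)
  P={3,7}:  v_{3} + v_{7} = 0  ⟹  sig = (2; —)
  P={0,9}:  v_{0} + v_{9} = v_{5}  ⟹  sig = (2; 1)
  P={1,5}:  v_{1} + v_{5} = v_{9}  ⟹  sig = (2; 1)
  P={2,7}:  v_{2} + v_{7} = v_{5}  ⟹  sig = (2; 1)
  P={3,5}:  v_{3} + v_{5} = v_{2}  ⟹  sig = (2; 1)
  P={3,9}:  v_{3} + v_{9} = v_{1} + v_{2}  ⟹  sig = (2; 1,1)
  P={6,8}:  v_{6} + v_{8} = v_{0} + v_{5}  ⟹  sig = (2; 1,1)
  P={1,8}:  v_{1} + v_{8} = v_{2} + v_{4} + v_{5}  ⟹  sig = (2; 1,1,1)
  P={3,8}:  v_{3} + v_{8} = v_{0} + 2·v_{2} + v_{4}  ⟹  sig = (2; 1,1,2)
  P={7,8}:  v_{7} + v_{8} = v_{0} + v_{4} + 2·v_{5}  ⟹  sig = (2; 1,1,2)
  P={8,9}:  v_{8} + v_{9} = v_{2} + v_{4} + 2·v_{5}  ⟹  sig = (2; 1,1,2)
  P={2,4,6}:  v_{2} + v_{4} + v_{6} = 0  ⟹  sig = (3; —)
  P={4,5,6}:  v_{4} + v_{5} + v_{6} = v_{7}  ⟹  sig = (3; 1)
  P={4,6,9}:  v_{4} + v_{6} + v_{9} = v_{1} + v_{7}  ⟹  sig = (3; 1,1)
  P={0,2,4,5}:  v_{0} + v_{2} + v_{4} + v_{5} = v_{8}  ⟹  sig = (4; 1)

Signatures (|P|; sorted positive RHS coefficients), sorted:
{ (2; —) ×2,  (2; 1) ×4,  (2; 1,1) ×2,  (2; 1,1,1),  (2; 1,1,2) ×3,  (3; —),  (3; 1),  (3; 1,1),  (4; 1) }


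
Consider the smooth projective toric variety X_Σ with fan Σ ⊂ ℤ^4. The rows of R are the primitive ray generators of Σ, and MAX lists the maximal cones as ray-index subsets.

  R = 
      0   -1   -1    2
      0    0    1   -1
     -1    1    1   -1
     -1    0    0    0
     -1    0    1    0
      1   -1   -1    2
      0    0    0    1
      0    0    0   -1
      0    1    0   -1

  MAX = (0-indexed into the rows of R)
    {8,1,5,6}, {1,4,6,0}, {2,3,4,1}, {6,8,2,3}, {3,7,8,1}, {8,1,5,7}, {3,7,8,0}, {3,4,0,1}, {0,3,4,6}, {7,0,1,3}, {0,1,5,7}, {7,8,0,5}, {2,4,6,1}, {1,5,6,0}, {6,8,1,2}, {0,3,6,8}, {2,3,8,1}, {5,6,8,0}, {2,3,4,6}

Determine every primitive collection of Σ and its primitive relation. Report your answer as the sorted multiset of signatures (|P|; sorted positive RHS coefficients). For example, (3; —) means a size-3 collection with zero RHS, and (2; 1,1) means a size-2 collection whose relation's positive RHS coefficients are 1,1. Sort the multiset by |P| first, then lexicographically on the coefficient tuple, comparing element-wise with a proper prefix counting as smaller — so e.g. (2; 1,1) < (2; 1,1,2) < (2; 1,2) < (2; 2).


The 10 primitive collections of Σ (r=9, n=4):

  P = {6,7}:  v_{6} + v_{7} = 0  →  sig = (2; —)
  P = {2,5}:  v_{2} + v_{5} = v_{6}  →  sig = (2; 1)
  P = {3,5}:  v_{3} + v_{5} = v_{0}  →  sig = (2; 1)
  P = {4,8}:  v_{4} + v_{8} = v_{2}  →  sig = (2; 1)
  P = {0,2}:  v_{0} + v_{2} = v_{3} + v_{6}  →  sig = (2; 1,1)
  P = {4,7}:  v_{4} + v_{7} = v_{1} + v_{3}  →  sig = (2; 1,1)
  P = {2,7}:  v_{2} + v_{7} = v_{1} + v_{3} + v_{8}  →  sig = (2; 1,1,1)
  P = {4,5}:  v_{4} + v_{5} = v_{0} + v_{1} + v_{6}  →  sig = (2; 1,1,1)
  P = {0,1,8}:  v_{0} + v_{1} + v_{8} = 0  →  sig = (3; —)
  P = {1,3,6}:  v_{1} + v_{3} + v_{6} = v_{4}  →  sig = (3; 1)

so the primitive-relation signature multiset is
    |P|=2: 8 collections, coeffs (), (1), (1), (1), (1,1), (1,1), (1,1,1), (1,1,1)
    |P|=3: 2 collections, coeffs (), (1)


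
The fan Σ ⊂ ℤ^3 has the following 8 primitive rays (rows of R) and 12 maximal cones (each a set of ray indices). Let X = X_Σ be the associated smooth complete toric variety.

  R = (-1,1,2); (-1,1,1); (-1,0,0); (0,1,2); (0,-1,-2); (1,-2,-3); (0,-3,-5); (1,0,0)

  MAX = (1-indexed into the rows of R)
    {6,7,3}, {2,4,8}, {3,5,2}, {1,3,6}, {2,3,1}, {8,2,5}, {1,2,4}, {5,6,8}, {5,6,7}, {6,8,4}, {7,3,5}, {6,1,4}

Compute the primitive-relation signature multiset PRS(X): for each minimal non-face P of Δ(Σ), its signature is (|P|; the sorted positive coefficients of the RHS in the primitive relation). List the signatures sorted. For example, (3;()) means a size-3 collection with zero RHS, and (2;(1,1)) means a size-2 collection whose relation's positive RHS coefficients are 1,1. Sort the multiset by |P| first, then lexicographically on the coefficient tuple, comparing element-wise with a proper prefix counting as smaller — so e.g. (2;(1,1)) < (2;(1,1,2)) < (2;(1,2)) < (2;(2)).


|primitive collections| = 11. Relations:

  P={3,8}:  v_{3} + v_{8} = 0 ; sig = (2;())
  P={4,5}:  v_{4} + v_{5} = 0 ; sig = (2;())
  P={1,5}:  v_{1} + v_{5} = v_{3} ; sig = (2;(1))
  P={1,8}:  v_{1} + v_{8} = v_{4} ; sig = (2;(1))
  P={2,6}:  v_{2} + v_{6} = v_{5} ; sig = (2;(1))
  P={3,4}:  v_{3} + v_{4} = v_{1} ; sig = (2;(1))
  P={4,7}:  v_{4} + v_{7} = v_{3} + v_{6} ; sig = (2;(1,1))
  P={7,8}:  v_{7} + v_{8} = v_{5} + v_{6} ; sig = (2;(1,1))
  P={1,7}:  v_{1} + v_{7} = 2·v_{3} + v_{6} ; sig = (2;(1,2))
  P={2,7}:  v_{2} + v_{7} = v_{3} + 2·v_{5} ; sig = (2;(1,2))
  P={3,5,6}:  v_{3} + v_{5} + v_{6} = v_{7} ; sig = (3;(1))

Hence PRS(X_Σ) =
    (2;())
    (2;())
    (2;(1))
    (2;(1))
    (2;(1))
    (2;(1))
    (2;(1,1))
    (2;(1,1))
    (2;(1,2))
    (2;(1,2))
    (3;(1))


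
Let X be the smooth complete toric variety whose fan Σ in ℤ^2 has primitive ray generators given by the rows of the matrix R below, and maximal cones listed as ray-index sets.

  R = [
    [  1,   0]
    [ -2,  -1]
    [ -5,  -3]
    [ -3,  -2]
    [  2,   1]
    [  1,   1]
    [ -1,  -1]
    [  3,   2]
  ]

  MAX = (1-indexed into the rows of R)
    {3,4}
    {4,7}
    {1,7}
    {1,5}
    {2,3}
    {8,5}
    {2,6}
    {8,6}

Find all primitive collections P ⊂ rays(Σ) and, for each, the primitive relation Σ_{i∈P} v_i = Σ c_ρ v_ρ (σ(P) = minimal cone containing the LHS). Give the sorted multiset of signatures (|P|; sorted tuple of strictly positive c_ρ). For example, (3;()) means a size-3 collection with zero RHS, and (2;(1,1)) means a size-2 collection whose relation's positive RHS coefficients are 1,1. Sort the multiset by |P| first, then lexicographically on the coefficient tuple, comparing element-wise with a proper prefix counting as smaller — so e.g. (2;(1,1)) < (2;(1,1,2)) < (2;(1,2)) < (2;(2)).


Σ has 20 primitive collections:

  • {2,5}:  v_{2} + v_{5} = 0  ⇒ sig = (2;())
  • {4,8}:  v_{4} + v_{8} = 0  ⇒ sig = (2;())
  • {6,7}:  v_{6} + v_{7} = 0  ⇒ sig = (2;())
  • {1,2}:  v_{1} + v_{2} = v_{7}  ⇒ sig = (2;(1))
  • {1,6}:  v_{1} + v_{6} = v_{5}  ⇒ sig = (2;(1))
  • {2,4}:  v_{2} + v_{4} = v_{3}  ⇒ sig = (2;(1))
  • {2,7}:  v_{2} + v_{7} = v_{4}  ⇒ sig = (2;(1))
  • {2,8}:  v_{2} + v_{8} = v_{6}  ⇒ sig = (2;(1))
  • {3,5}:  v_{3} + v_{5} = v_{4}  ⇒ sig = (2;(1))
  • {3,8}:  v_{3} + v_{8} = v_{2}  ⇒ sig = (2;(1))
  • {4,5}:  v_{4} + v_{5} = v_{7}  ⇒ sig = (2;(1))
  • {4,6}:  v_{4} + v_{6} = v_{2}  ⇒ sig = (2;(1))
  • {5,6}:  v_{5} + v_{6} = v_{8}  ⇒ sig = (2;(1))
  • {5,7}:  v_{5} + v_{7} = v_{1}  ⇒ sig = (2;(1))
  • {7,8}:  v_{7} + v_{8} = v_{5}  ⇒ sig = (2;(1))
  • {1,3}:  v_{1} + v_{3} = v_{4} + v_{7}  ⇒ sig = (2;(1,1))
  • {1,4}:  v_{1} + v_{4} = 2·v_{7}  ⇒ sig = (2;(2))
  • {1,8}:  v_{1} + v_{8} = 2·v_{5}  ⇒ sig = (2;(2))
  • {3,6}:  v_{3} + v_{6} = 2·v_{2}  ⇒ sig = (2;(2))
  • {3,7}:  v_{3} + v_{7} = 2·v_{4}  ⇒ sig = (2;(2))

Sorted signature multiset PRS(X):
    (2;())
    (2;())
    (2;())
    (2;(1))
    (2;(1))
    (2;(1))
    (2;(1))
    (2;(1))
    (2;(1))
    (2;(1))
    (2;(1))
    (2;(1))
    (2;(1))
    (2;(1))
    (2;(1))
    (2;(1,1))
    (2;(2))
    (2;(2))
    (2;(2))
    (2;(2))


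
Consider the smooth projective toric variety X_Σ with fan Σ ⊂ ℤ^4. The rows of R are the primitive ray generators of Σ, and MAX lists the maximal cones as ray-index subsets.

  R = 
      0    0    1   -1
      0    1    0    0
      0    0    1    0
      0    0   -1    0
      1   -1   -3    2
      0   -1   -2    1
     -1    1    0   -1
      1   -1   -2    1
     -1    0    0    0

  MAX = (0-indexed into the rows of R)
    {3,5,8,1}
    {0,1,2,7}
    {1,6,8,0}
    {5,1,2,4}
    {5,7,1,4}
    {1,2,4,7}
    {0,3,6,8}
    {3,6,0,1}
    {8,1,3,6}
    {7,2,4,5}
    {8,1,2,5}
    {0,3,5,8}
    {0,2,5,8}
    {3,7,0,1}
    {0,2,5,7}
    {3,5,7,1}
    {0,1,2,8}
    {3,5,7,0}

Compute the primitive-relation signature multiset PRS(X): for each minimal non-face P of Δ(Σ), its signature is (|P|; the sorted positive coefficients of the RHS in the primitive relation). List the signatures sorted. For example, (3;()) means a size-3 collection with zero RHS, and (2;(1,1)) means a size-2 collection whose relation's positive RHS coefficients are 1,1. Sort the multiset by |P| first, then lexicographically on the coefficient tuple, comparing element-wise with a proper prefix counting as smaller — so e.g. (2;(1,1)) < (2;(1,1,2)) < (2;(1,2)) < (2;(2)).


Minimal non-faces — 12 found among 9 rays, 18 max cones:

  • {2,3}:  v_{2} + v_{3} = 0  so sig = (2;())
  • {0,4}:  v_{0} + v_{4} = v_{7}  so sig = (2;(1))
  • {7,8}:  v_{7} + v_{8} = v_{5}  so sig = (2;(1))
  • {2,6}:  v_{2} + v_{6} = v_{0} + v_{1} + v_{8}  so sig = (2;(1,1,1))
  • {3,4}:  v_{3} + v_{4} = v_{1} + v_{5} + v_{7}  so sig = (2;(1,1,1))
  • {4,6}:  v_{4} + v_{6} = v_{1} + v_{3} + v_{5}  so sig = (2;(1,1,1))
  • {4,8}:  v_{4} + v_{8} = v_{1} + v_{2} + 2·v_{5}  so sig = (2;(1,1,2))
  • {5,6}:  v_{5} + v_{6} = 2·v_{3} + v_{8}  so sig = (2;(1,2))
  • {6,7}:  v_{6} + v_{7} = 2·v_{3}  so sig = (2;(2))
  • {0,1,5}:  v_{0} + v_{1} + v_{5} = v_{3}  so sig = (3;(1))
  • {0,1,3,8}:  v_{0} + v_{1} + v_{3} + v_{8} = v_{6}  so sig = (4;(1))
  • {1,2,5,7}:  v_{1} + v_{2} + v_{5} + v_{7} = v_{4}  so sig = (4;(1))

so the primitive-relation signature multiset is
    (2;())
    (2;(1))
    (2;(1))
    (2;(1,1,1))
    (2;(1,1,1))
    (2;(1,1,1))
    (2;(1,1,2))
    (2;(1,2))
    (2;(2))
    (3;(1))
    (4;(1))
    (4;(1))


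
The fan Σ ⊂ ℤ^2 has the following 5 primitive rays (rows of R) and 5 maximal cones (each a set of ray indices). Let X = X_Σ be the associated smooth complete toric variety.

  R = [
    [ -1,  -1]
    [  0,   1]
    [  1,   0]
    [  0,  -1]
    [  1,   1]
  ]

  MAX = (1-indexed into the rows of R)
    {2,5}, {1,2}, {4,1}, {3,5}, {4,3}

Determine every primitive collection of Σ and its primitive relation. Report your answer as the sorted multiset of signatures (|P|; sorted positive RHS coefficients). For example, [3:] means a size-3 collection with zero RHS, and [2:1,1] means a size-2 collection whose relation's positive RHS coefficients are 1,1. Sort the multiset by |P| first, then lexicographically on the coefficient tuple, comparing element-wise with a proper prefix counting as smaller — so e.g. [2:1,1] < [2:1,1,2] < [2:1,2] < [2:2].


5 collections generate NE(X_Σ); each relation:

  • {1,5}:  v_{1} + v_{5} = 0 ; sig = [2:]
  • {2,4}:  v_{2} + v_{4} = 0 ; sig = [2:]
  • {1,3}:  v_{1} + v_{3} = v_{4} ; sig = [2:1]
  • {2,3}:  v_{2} + v_{3} = v_{5} ; sig = [2:1]
  • {4,5}:  v_{4} + v_{5} = v_{3} ; sig = [2:1]

Sorted signature multiset PRS(X):
[[2:], [2:], [2:1], [2:1], [2:1]]
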